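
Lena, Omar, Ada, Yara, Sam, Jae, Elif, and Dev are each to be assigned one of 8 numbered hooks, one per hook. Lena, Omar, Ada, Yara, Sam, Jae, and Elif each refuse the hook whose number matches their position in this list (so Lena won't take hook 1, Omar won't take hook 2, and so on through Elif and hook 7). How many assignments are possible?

Let Aᵢ (for 1 ≤ i ≤ 7) be the placements that put person i in their forbidden hook. Any j of these fix j positions, leaving (8−j)! ways to fill the rest, and there are C(7,j) ways to pick which j.
By inclusion–exclusion, the number of valid placements is Σ_{j=0}^{7} (−1)^j C(7,j)·(8−j)!.
Computing: 40320 − 35280 + 15120 − 4200 + 840 − 126 + 14 − 1 = 16687.

16687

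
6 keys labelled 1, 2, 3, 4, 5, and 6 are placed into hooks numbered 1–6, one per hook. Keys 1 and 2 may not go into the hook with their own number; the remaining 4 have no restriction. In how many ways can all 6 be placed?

Let Aᵢ (for i ∈ {1, 2}) be the placements that put key i in its forbidden hook. Any j of these fix j positions, leaving (6−j)! ways to fill the rest, and there are C(2,j) ways to pick which j.
By inclusion–exclusion, the number of valid placements is Σ_{j=0}^{2} (−1)^j C(2,j)·(6−j)!.
Computing: 720 − 240 + 24 = 504.

504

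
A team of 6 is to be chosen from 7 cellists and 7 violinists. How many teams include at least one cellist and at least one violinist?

With no constraint there are C(14,6) = 3003 possible selections.
Subtract selections that omit an entire group: no cellists → C(7,6) = 7; no violinists → C(7,6) = 7.
Both groups omitted at once is impossible, so 3003 − 14 = 2989.

2989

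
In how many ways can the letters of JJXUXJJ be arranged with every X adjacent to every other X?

Treat the 2 copies of X as a single block. The multiset to arrange is then {XX, J, J, J, J, U}, 6 items in all.
That gives (6)!/(4!) = 30 arrangements.

30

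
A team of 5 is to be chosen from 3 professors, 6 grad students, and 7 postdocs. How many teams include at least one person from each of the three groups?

2730

With no constraint there are C(16,5) = 4368 possible selections.
Selections missing a whole group: no professors → C(13,5) = 1287; no grad students → C(10,5) = 252; no postdocs → C(9,5) = 126.
Add back selections omitting two groups (i.e. drawn from a single group): C(3,5) + C(6,5) + C(7,5) = 27.
By inclusion–exclusion: 4368 − 1665 + 27 = 2730.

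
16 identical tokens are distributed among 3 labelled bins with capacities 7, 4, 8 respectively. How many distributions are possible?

Ignoring the caps, the number of non-negative solutions to x_1+…+x_3 = 16 is C(18,2) = 153.
Subtract solutions that violate a single cap (substitute x_i' = x_i − (cap_i+1)): x_1 ≥ 8 gives C(10,2) = 45; x_2 ≥ 5 gives C(13,2) = 78; x_3 ≥ 9 gives C(9,2) = 36. Together 159.
Add back pairs where two caps are both exceeded: 10 + 0 + 6 = 16.
By inclusion–exclusion the count is 153 − 159 + 16 = 10.

10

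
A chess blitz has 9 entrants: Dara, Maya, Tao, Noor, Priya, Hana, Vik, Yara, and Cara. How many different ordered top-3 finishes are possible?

504

This is an ordered selection of 3 from 9: P(9,3).
That gives 9 × 8 × 7 = 504.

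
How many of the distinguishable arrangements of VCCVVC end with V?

10

With the last slot taken by V, it remains to arrange the other 5 letters (CCVVC).
Those 5 letters have C appearing 3 times and V appearing twice, giving (5)!/(3!·2!) = 10.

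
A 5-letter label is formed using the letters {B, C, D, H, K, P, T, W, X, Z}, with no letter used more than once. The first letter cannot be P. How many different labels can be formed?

27216

The first letter has 10−1 = 9 choices (anything except P).
The remaining 4 letters are filled from the other 9 symbols without repetition: 9 × 8 × 7 × 6 = 3024.
Total: 9 × 3024 = 27216.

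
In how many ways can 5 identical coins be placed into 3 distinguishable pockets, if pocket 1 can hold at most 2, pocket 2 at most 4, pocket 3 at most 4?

13

By stars and bars, unrestricted non-negative solutions to x_1+…+x_3 = 5 number C(5+2,2) = 21.
Subtract solutions that violate a single cap (substitute x_i' = x_i − (cap_i+1)): x_1 ≥ 3 gives C(4,2) = 6; x_2 ≥ 5 gives C(2,2) = 1; x_3 ≥ 5 gives C(2,2) = 1. Together 8.
No two caps can be exceeded simultaneously, so the pair terms are all 0.
By inclusion–exclusion the count is 21 − 8 + 0 = 13.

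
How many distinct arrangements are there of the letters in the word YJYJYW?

60

Letter multiplicities in YJYJYW: J×2, W×1, Y×3.
Dividing 6! = 720 by 3!·2! = 12 for the repeated letters gives 60.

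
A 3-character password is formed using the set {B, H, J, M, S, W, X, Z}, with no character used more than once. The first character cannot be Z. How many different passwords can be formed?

The first character has 8−1 = 7 choices (anything except Z).
The remaining 2 characters are filled from the other 7 symbols without repetition: 7 × 6 = 42.
Total: 7 × 42 = 294.

294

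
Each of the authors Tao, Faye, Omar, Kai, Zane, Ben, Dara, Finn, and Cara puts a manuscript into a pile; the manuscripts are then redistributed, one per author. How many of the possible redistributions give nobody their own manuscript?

133496

Count assignments avoiding every fixed point. For any j of the 9 authors fixed to their own manuscript, the other 9−j can be arranged in (9−j)! ways.
By inclusion–exclusion this is Σ_{j=0}^{9} (−1)^j C(9,j)·(9−j)!.
Computing: 362880 − 362880 + 181440 − 60480 + 15120 − 3024 + 504 − 72 + 9 − 1 = 133496.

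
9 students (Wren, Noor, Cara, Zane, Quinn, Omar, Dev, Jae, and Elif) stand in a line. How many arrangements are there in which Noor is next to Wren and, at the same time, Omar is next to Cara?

20160

Treat {Noor,Wren} as one block (2 orders) and {Omar,Cara} as another (2 orders).
That leaves 7 units to arrange: 2 × 2 × 7! = 4 × 5040 = 20160.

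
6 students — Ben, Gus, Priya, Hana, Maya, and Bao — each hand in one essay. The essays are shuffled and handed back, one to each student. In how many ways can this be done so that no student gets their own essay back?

This is the derangement count D_6: permutations of 6 items with no fixed point.
By inclusion–exclusion this is Σ_{j=0}^{6} (−1)^j C(6,j)·(6−j)!.
Computing: 720 − 720 + 360 − 120 + 30 − 6 + 1 = 265.

265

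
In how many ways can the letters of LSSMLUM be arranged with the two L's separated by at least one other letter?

450

Total arrangements of LSSMLUM: 7!/(2!·2!·2!) = 630.
If the two L's are adjacent, glue them into one block, leaving 6 items to arrange: (6)!/(2!·2!) = 180 ways.
Hence 630 − 180 = 450.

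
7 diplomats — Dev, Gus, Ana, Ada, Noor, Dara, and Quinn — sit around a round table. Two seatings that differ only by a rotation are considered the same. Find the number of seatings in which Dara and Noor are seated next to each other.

240

Treat {Dara, Noor} as one unit (2 internal orders) and seat the resulting 6 units around the table: (5)! circular arrangements.
So 2 × (5)! = 2 × 120 = 240.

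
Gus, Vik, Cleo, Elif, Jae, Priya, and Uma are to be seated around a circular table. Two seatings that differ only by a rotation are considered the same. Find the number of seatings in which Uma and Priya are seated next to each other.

Treat {Uma, Priya} as one unit (2 internal orders) and seat the resulting 6 units around the table: (5)! circular arrangements.
So 2 × (5)! = 2 × 120 = 240.

240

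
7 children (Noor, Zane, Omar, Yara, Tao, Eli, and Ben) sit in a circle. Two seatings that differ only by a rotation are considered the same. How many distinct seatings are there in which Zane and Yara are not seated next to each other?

480

Without the restriction there are (6)! = 720 seatings.
Those with Zane next to Yara: fuse the pair into one unit and seat 6 units around a circle — 2·(5)! = 240.
Subtracting, 720 − 240 = 480.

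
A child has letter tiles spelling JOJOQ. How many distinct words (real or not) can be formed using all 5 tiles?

The 5 letters of JOJOQ have repeats: J appearing twice and O appearing twice.
Dividing 5! = 120 by 2!·2! = 4 for the repeated letters gives 30.

30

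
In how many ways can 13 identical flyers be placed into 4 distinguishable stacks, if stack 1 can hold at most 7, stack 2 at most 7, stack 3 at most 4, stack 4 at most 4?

Without the upper bounds there are C(16,3) = 560 ways to split 13 among 4 stacks.
Subtract solutions that violate a single cap (substitute x_i' = x_i − (cap_i+1)): x_1 ≥ 8 gives C(8,3) = 56; x_2 ≥ 8 gives C(8,3) = 56; x_3 ≥ 5 gives C(11,3) = 165; x_4 ≥ 5 gives C(11,3) = 165. Together 442.
Add back pairs where two caps are both exceeded: 0 + 1 + 1 + 1 + 1 + 20 = 24.
By inclusion–exclusion the count is 560 − 442 + 24 = 142.

142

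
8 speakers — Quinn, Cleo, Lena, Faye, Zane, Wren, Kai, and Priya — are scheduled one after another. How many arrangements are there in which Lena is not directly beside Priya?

30240

Of the 8! = 40320 arrangements, those with Lena and Priya adjacent number 2 × 7! = 10080 (treat the pair as a block with 2 internal orders).
Complementary counting: 40320 − 10080 = 30240.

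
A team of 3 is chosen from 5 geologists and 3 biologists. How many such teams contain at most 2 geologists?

Split by how many geologists are chosen (0 through 2).
Sum: C(5,0)·C(3,3) + C(5,1)·C(3,2) + C(5,2)·C(3,1) = 1 + 15 + 30 = 46.

46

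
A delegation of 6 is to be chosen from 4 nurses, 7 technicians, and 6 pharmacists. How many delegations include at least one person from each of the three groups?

9996

With no constraint there are C(17,6) = 12376 possible selections.
Subtract selections that omit an entire group: no nurses → C(13,6) = 1716; no technicians → C(10,6) = 210; no pharmacists → C(11,6) = 462.
Add back selections omitting two groups (i.e. drawn from a single group): C(4,6) + C(7,6) + C(6,6) = 8.
By inclusion–exclusion: 12376 − 2388 + 8 = 9996.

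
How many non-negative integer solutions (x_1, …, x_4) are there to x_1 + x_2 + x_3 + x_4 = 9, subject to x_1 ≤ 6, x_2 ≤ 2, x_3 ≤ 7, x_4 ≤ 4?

91

By stars and bars, unrestricted non-negative solutions to x_1+…+x_4 = 9 number C(9+3,3) = 220.
Subtract solutions that violate a single cap (substitute x_i' = x_i − (cap_i+1)): x_1 ≥ 7 gives C(5,3) = 10; x_2 ≥ 3 gives C(9,3) = 84; x_3 ≥ 8 gives C(4,3) = 4; x_4 ≥ 5 gives C(7,3) = 35. Together 133.
Add back pairs where two caps are both exceeded: 0 + 0 + 0 + 0 + 4 + 0 = 4.
By inclusion–exclusion the count is 220 − 133 + 4 = 91.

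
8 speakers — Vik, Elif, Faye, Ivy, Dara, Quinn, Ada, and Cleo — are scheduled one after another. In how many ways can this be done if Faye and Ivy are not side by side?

30240

Of the 8! = 40320 arrangements, those with Faye and Ivy adjacent number 2 × 7! = 10080 (treat the pair as a block with 2 internal orders).
Complementary counting: 40320 − 10080 = 30240.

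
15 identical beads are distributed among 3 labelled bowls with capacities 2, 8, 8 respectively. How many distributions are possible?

9

By stars and bars, unrestricted non-negative solutions to x_1+…+x_3 = 15 number C(15+2,2) = 136.
Subtract solutions that violate a single cap (substitute x_i' = x_i − (cap_i+1)): x_1 ≥ 3 gives C(14,2) = 91; x_2 ≥ 9 gives C(8,2) = 28; x_3 ≥ 9 gives C(8,2) = 28. Together 147.
Add back pairs where two caps are both exceeded: 10 + 10 + 0 = 20.
By inclusion–exclusion the count is 136 − 147 + 20 = 9.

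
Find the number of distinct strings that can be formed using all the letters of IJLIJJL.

210

IJLIJJL has 7 letters with I appearing twice, J appearing 3 times, and L appearing twice.
So there are 7! / (3!·2!·2!) = 210 distinguishable arrangements.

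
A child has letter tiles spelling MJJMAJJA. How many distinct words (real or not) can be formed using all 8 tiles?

420

MJJMAJJA has 8 letters with A appearing twice, J appearing 4 times, and M appearing twice.
The number of distinct arrangements is 8!/(4!·2!·2!) = 40320/96 = 420.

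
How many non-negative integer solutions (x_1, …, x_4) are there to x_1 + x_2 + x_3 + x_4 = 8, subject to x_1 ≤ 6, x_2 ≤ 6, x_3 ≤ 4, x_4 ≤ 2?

By stars and bars, unrestricted non-negative solutions to x_1+…+x_4 = 8 number C(8+3,3) = 165.
Subtract solutions that violate a single cap (substitute x_i' = x_i − (cap_i+1)): x_1 ≥ 7 gives C(4,3) = 4; x_2 ≥ 7 gives C(4,3) = 4; x_3 ≥ 5 gives C(6,3) = 20; x_4 ≥ 3 gives C(8,3) = 56. Together 84.
Add back pairs where two caps are both exceeded: 0 + 0 + 0 + 0 + 0 + 1 = 1.
By inclusion–exclusion the count is 165 − 84 + 1 = 82.

82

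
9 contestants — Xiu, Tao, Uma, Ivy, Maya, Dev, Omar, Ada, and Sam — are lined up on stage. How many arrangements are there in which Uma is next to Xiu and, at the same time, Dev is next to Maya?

Treat {Uma,Xiu} as one block (2 orders) and {Dev,Maya} as another (2 orders).
That leaves 7 units to arrange: 2 × 2 × 7! = 4 × 5040 = 20160.

20160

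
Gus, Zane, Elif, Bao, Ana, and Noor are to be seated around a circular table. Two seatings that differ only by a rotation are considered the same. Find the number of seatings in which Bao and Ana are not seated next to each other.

Without the restriction there are (5)! = 120 seatings.
Those with Bao next to Ana: fuse the pair into one unit and seat 5 units around a circle — 2·(4)! = 48.
Subtracting, 120 − 48 = 72.

72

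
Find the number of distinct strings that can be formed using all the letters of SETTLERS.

5040

SETTLERS has 8 letters with E appearing twice, S appearing twice, and T appearing twice.
Dividing 8! = 40320 by 2!·2!·2! = 8 for the repeated letters gives 5040.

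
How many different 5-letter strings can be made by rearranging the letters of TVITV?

The 5 letters of TVITV have repeats: T appearing twice and V appearing twice.
Dividing 5! = 120 by 2!·2! = 4 for the repeated letters gives 30.

30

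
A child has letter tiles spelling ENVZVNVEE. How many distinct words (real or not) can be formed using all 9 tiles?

Letter multiplicities in ENVZVNVEE: E×3, N×2, V×3, Z×1.
So there are 9! / (3!·3!·2!) = 5040 distinguishable arrangements.

5040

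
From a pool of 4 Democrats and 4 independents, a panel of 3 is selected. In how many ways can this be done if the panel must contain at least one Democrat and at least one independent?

Unrestricted: C(8,3) = 56 ways to pick any 3 of the 8.
Selections missing a whole group: no Democrats → C(4,3) = 4; no independents → C(4,3) = 4.
Both groups omitted at once is impossible, so 56 − 8 = 48.

48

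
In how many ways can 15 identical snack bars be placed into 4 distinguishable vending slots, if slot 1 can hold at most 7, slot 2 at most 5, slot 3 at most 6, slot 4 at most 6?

Without the upper bounds there are C(18,3) = 816 ways to split 15 among 4 vending slots.
Subtract solutions that violate a single cap (substitute x_i' = x_i − (cap_i+1)): x_1 ≥ 8 gives C(10,3) = 120; x_2 ≥ 6 gives C(12,3) = 220; x_3 ≥ 7 gives C(11,3) = 165; x_4 ≥ 7 gives C(11,3) = 165. Together 670.
Add back pairs where two caps are both exceeded: 4 + 1 + 1 + 10 + 10 + 4 = 30.
By inclusion–exclusion the count is 816 − 670 + 30 = 176.

176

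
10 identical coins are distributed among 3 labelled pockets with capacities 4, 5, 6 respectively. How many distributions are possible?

20

Ignoring the caps, the number of non-negative solutions to x_1+…+x_3 = 10 is C(12,2) = 66.
Subtract solutions that violate a single cap (substitute x_i' = x_i − (cap_i+1)): x_1 ≥ 5 gives C(7,2) = 21; x_2 ≥ 6 gives C(6,2) = 15; x_3 ≥ 7 gives C(5,2) = 10. Together 46.
No two caps can be exceeded simultaneously, so the pair terms are all 0.
By inclusion–exclusion the count is 66 − 46 + 0 = 20.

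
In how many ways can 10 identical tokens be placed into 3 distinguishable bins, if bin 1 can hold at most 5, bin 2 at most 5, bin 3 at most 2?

6

Ignoring the caps, the number of non-negative solutions to x_1+…+x_3 = 10 is C(12,2) = 66.
Subtract solutions that violate a single cap (substitute x_i' = x_i − (cap_i+1)): x_1 ≥ 6 gives C(6,2) = 15; x_2 ≥ 6 gives C(6,2) = 15; x_3 ≥ 3 gives C(9,2) = 36. Together 66.
Add back pairs where two caps are both exceeded: 0 + 3 + 3 = 6.
By inclusion–exclusion the count is 66 − 66 + 6 = 6.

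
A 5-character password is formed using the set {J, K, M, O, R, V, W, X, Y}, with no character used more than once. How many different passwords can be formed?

This is a permutation of 5 out of 9: P(9,5) = 9!/4!.
9 × 8 × 7 × 6 × 5 = 15120.

15120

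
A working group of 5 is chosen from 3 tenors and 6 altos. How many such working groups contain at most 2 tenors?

111

Split by how many tenors are chosen (0 through 2).
Sum: C(3,0)·C(6,5) + C(3,1)·C(6,4) + C(3,2)·C(6,3) = 6 + 45 + 60 = 111.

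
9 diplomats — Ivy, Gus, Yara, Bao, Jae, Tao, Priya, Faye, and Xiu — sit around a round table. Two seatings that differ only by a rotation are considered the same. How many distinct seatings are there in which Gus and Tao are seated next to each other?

10080

Treat {Gus, Tao} as one unit (2 internal orders) and seat the resulting 8 units around the table: (7)! circular arrangements.
So 2 × (7)! = 2 × 5040 = 10080.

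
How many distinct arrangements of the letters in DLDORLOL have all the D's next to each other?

Treat the 2 copies of D as a single block. The multiset to arrange is then {DD, L, L, L, O, O, R}, 7 items in all.
That gives (7)!/(3!·2!) = 420 arrangements.

420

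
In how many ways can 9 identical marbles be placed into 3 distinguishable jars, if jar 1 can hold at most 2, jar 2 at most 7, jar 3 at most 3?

By stars and bars, unrestricted non-negative solutions to x_1+…+x_3 = 9 number C(9+2,2) = 55.
Subtract solutions that violate a single cap (substitute x_i' = x_i − (cap_i+1)): x_1 ≥ 3 gives C(8,2) = 28; x_2 ≥ 8 gives C(3,2) = 3; x_3 ≥ 4 gives C(7,2) = 21. Together 52.
Add back pairs where two caps are both exceeded: 0 + 6 + 0 = 6.
By inclusion–exclusion the count is 55 − 52 + 6 = 9.

9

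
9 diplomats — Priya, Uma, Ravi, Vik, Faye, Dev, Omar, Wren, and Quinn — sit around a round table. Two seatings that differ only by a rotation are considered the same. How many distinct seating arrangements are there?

40320

Seat Priya anywhere (absorbing the rotational symmetry), then permute the other 8: (8)! = 40320.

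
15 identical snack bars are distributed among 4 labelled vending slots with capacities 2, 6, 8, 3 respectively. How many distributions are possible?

By stars and bars, unrestricted non-negative solutions to x_1+…+x_4 = 15 number C(15+3,3) = 816.
Subtract solutions that violate a single cap (substitute x_i' = x_i − (cap_i+1)): x_1 ≥ 3 gives C(15,3) = 455; x_2 ≥ 7 gives C(11,3) = 165; x_3 ≥ 9 gives C(9,3) = 84; x_4 ≥ 4 gives C(14,3) = 364. Together 1068.
Add back pairs where two caps are both exceeded: 56 + 20 + 165 + 0 + 35 + 10 = 286.
Subtract triples: 0 + 4 + 0 + 0 = 4.
By inclusion–exclusion the count is 816 − 1068 + 286 − 4 = 30.

30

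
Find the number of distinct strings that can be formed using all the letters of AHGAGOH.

AHGAGOH has 7 letters with A appearing twice, G appearing twice, and H appearing twice.
The number of distinct arrangements is 7!/(2!·2!·2!) = 5040/8 = 630.

630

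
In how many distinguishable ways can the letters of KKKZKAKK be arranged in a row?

56

KKKZKAKK has 8 letters with K appearing 6 times.
The number of distinct arrangements is 8!/(6!) = 40320/720 = 56.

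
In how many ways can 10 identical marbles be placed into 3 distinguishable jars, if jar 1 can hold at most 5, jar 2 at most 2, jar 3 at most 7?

12

By stars and bars, unrestricted non-negative solutions to x_1+…+x_3 = 10 number C(10+2,2) = 66.
Subtract solutions that violate a single cap (substitute x_i' = x_i − (cap_i+1)): x_1 ≥ 6 gives C(6,2) = 15; x_2 ≥ 3 gives C(9,2) = 36; x_3 ≥ 8 gives C(4,2) = 6. Together 57.
Add back pairs where two caps are both exceeded: 3 + 0 + 0 = 3.
By inclusion–exclusion the count is 66 − 57 + 3 = 12.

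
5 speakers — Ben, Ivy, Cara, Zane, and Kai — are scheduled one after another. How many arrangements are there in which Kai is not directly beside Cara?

Of the 5! = 120 arrangements, those with Kai and Cara adjacent number 2 × 4! = 48 (treat the pair as a block with 2 internal orders).
So 120 − 48 = 72 arrangements keep them apart.

72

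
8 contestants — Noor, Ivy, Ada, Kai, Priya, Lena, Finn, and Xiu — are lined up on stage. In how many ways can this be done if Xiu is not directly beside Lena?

There are 8! = 40320 arrangements in all. If Xiu and Lena are adjacent, merging them into one block gives 2·(7)! = 10080 arrangements.
Complementary counting: 40320 − 10080 = 30240.

30240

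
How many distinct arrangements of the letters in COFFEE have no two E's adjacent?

Total arrangements of COFFEE: 6!/(2!·2!) = 180.
Arrangements with the E's together: treat EE as one letter, giving (5)!/(2!) = 60.
Hence 180 − 60 = 120.

120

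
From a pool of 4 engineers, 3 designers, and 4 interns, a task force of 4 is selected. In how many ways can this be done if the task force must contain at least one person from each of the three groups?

Unrestricted: C(11,4) = 330 ways to pick any 4 of the 11.
Subtract selections that omit an entire group: no engineers → C(7,4) = 35; no designers → C(8,4) = 70; no interns → C(7,4) = 35.
Add back selections omitting two groups (i.e. drawn from a single group): C(4,4) + C(3,4) + C(4,4) = 2.
By inclusion–exclusion: 330 − 140 + 2 = 192.

192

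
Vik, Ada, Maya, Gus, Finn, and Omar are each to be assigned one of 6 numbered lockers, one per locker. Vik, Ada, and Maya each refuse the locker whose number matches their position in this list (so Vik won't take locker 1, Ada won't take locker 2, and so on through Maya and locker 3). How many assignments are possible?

426

Let Aᵢ (for i ∈ {1, 2, 3}) be the placements that put person i in their forbidden locker. Any j of these fix j positions, leaving (6−j)! ways to fill the rest, and there are C(3,j) ways to pick which j.
By inclusion–exclusion, the number of valid placements is Σ_{j=0}^{3} (−1)^j C(3,j)·(6−j)!.
Computing: 720 − 360 + 72 − 6 = 426.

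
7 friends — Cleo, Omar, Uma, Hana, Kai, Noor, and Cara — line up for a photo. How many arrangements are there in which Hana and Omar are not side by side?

Of the 7! = 5040 arrangements, those with Hana and Omar adjacent number 2 × 6! = 1440 (treat the pair as a block with 2 internal orders).
So 5040 − 1440 = 3600 arrangements keep them apart.

3600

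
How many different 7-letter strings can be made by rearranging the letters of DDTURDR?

The 7 letters of DDTURDR have repeats: D appearing 3 times and R appearing twice.
Dividing 7! = 5040 by 3!·2! = 12 for the repeated letters gives 420.

420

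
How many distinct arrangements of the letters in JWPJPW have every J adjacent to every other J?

Treat the 2 copies of J as a single block. The multiset to arrange is then {JJ, P, P, W, W}, 5 items in all.
That gives (5)!/(2!·2!) = 30 arrangements.

30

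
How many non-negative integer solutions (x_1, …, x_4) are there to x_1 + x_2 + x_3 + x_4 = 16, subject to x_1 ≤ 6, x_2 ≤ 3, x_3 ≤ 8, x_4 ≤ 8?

Without the upper bounds there are C(19,3) = 969 ways to split 16 among 4 variables.
Subtract solutions that violate a single cap (substitute x_i' = x_i − (cap_i+1)): x_1 ≥ 7 gives C(12,3) = 220; x_2 ≥ 4 gives C(15,3) = 455; x_3 ≥ 9 gives C(10,3) = 120; x_4 ≥ 9 gives C(10,3) = 120. Together 915.
Add back pairs where two caps are both exceeded: 56 + 1 + 1 + 20 + 20 + 0 = 98.
By inclusion–exclusion the count is 969 − 915 + 98 = 152.

152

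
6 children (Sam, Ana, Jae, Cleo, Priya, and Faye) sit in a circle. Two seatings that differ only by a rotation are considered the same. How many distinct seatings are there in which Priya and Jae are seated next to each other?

48

Glue Priya and Jae into a block (2 internal orders). Seating 5 units around a circle gives (4)! arrangements.
So 2 × (4)! = 2 × 24 = 48.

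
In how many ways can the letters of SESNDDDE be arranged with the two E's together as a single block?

Treat the 2 copies of E as a single block. The multiset to arrange is then {EE, D, D, D, N, S, S}, 7 items in all.
That gives (7)!/(3!·2!) = 420 arrangements.

420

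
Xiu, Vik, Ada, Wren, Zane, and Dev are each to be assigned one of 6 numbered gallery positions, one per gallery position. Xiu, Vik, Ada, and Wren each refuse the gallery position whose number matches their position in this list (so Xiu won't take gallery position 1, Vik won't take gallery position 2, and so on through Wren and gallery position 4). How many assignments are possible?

Let Aᵢ (for 1 ≤ i ≤ 4) be the placements that put person i in their forbidden gallery position. Any j of these fix j positions, leaving (6−j)! ways to fill the rest, and there are C(4,j) ways to pick which j.
By inclusion–exclusion, the number of valid placements is Σ_{j=0}^{4} (−1)^j C(4,j)·(6−j)!.
Computing: 720 − 480 + 144 − 24 + 2 = 362.

362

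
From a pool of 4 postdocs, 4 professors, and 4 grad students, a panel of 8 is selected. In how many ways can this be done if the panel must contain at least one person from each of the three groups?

Unrestricted: C(12,8) = 495 ways to pick any 8 of the 12.
Subtract selections that omit an entire group: no postdocs → C(8,8) = 1; no professors → C(8,8) = 1; no grad students → C(8,8) = 1.
Add back selections omitting two groups (i.e. drawn from a single group): C(4,8) + C(4,8) + C(4,8) = 0.
By inclusion–exclusion: 495 − 3 + 0 = 492.

492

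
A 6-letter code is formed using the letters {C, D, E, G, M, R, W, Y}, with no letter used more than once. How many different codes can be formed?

20160

This is a permutation of 6 out of 8: P(8,6) = 8!/2!.
8 × 7 × 6 × 5 × 4 × 3 = 20160.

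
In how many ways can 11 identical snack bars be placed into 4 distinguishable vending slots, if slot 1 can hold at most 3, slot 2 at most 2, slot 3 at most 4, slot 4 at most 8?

Ignoring the caps, the number of non-negative solutions to x_1+…+x_4 = 11 is C(14,3) = 364.
Subtract solutions that violate a single cap (substitute x_i' = x_i − (cap_i+1)): x_1 ≥ 4 gives C(10,3) = 120; x_2 ≥ 3 gives C(11,3) = 165; x_3 ≥ 5 gives C(9,3) = 84; x_4 ≥ 9 gives C(5,3) = 10. Together 379.
Add back pairs where two caps are both exceeded: 35 + 10 + 0 + 20 + 0 + 0 = 65.
By inclusion–exclusion the count is 364 − 379 + 65 = 50.

50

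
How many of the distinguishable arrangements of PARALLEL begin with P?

Fix P in the first position and arrange the remaining 7 letters.
Those 7 letters have A appearing twice and L appearing 3 times, giving (7)!/(3!·2!) = 420.

420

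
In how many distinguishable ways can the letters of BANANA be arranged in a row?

60

The 6 letters of BANANA have repeats: A appearing 3 times and N appearing twice.
So there are 6! / (3!·2!) = 60 distinguishable arrangements.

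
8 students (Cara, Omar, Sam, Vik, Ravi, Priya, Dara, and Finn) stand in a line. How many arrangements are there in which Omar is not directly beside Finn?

Of the 8! = 40320 arrangements, those with Omar and Finn adjacent number 2 × 7! = 10080 (treat the pair as a block with 2 internal orders).
Complementary counting: 40320 − 10080 = 30240.

30240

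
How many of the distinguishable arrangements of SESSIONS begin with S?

With the first slot taken by S, it remains to arrange the other 7 letters (ESSIONS).
Those 7 letters have S appearing 3 times, giving (7)!/(3!) = 840.

840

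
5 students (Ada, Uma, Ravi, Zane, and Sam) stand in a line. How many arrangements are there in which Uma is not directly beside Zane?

72

Of the 5! = 120 arrangements, those with Uma and Zane adjacent number 2 × 4! = 48 (treat the pair as a block with 2 internal orders).
So 120 − 48 = 72 arrangements keep them apart.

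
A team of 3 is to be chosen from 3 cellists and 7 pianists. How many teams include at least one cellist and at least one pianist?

With no constraint there are C(10,3) = 120 possible selections.
Selections missing a whole group: no cellists → C(7,3) = 35; no pianists → C(3,3) = 1.
Both groups omitted at once is impossible, so 120 − 36 = 84.

84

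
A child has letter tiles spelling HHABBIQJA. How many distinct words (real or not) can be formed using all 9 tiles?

45360

The 9 letters of HHABBIQJA have repeats: A appearing twice, B appearing twice, and H appearing twice.
So there are 9! / (2!·2!·2!) = 45360 distinguishable arrangements.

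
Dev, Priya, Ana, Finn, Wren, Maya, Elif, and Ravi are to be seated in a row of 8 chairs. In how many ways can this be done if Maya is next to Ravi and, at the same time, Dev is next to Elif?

Treat {Maya,Ravi} as one block (2 orders) and {Dev,Elif} as another (2 orders).
That leaves 6 units to arrange: 2 × 2 × 6! = 4 × 720 = 2880.

2880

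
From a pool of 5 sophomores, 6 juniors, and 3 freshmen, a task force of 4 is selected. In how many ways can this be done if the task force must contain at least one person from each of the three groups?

Unrestricted: C(14,4) = 1001 ways to pick any 4 of the 14.
Subtract selections that omit an entire group: no sophomores → C(9,4) = 126; no juniors → C(8,4) = 70; no freshmen → C(11,4) = 330.
Add back selections omitting two groups (i.e. drawn from a single group): C(5,4) + C(6,4) + C(3,4) = 20.
By inclusion–exclusion: 1001 − 526 + 20 = 495.

495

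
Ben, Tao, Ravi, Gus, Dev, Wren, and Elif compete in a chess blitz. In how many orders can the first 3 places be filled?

There are 7 choices for 1st place, 6 for 2nd, and 5 for 3rd.
That gives 7 × 6 × 5 = 210.

210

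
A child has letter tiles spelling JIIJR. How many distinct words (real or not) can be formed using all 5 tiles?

30

The 5 letters of JIIJR have repeats: I appearing twice and J appearing twice.
The number of distinct arrangements is 5!/(2!·2!) = 120/4 = 30.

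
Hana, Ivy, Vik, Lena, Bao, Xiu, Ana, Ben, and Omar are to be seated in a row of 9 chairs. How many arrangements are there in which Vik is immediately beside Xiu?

80640

Treat {Vik, Xiu} as a single unit. There are 8 units to order, and the pair itself can be ordered 2 ways.
So the count is 2·(8)! = 80640.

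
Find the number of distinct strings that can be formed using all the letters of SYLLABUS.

SYLLABUS has 8 letters with L appearing twice and S appearing twice.
The number of distinct arrangements is 8!/(2!·2!) = 40320/4 = 10080.

10080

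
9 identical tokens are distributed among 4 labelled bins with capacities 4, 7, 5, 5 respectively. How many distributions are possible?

141

Ignoring the caps, the number of non-negative solutions to x_1+…+x_4 = 9 is C(12,3) = 220.
Subtract solutions that violate a single cap (substitute x_i' = x_i − (cap_i+1)): x_1 ≥ 5 gives C(7,3) = 35; x_2 ≥ 8 gives C(4,3) = 4; x_3 ≥ 6 gives C(6,3) = 20; x_4 ≥ 6 gives C(6,3) = 20. Together 79.
No two caps can be exceeded simultaneously, so the pair terms are all 0.
By inclusion–exclusion the count is 220 − 79 + 0 = 141.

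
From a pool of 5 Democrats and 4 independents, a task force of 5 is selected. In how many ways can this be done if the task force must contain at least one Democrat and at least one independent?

125

With no constraint there are C(9,5) = 126 possible selections.
Subtract selections that omit an entire group: no Democrats → C(4,5) = 0; no independents → C(5,5) = 1.
Both groups omitted at once is impossible, so 126 − 1 = 125.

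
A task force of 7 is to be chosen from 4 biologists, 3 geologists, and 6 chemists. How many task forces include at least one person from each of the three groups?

1559

Unrestricted: C(13,7) = 1716 ways to pick any 7 of the 13.
Subtract selections that omit an entire group: no biologists → C(9,7) = 36; no geologists → C(10,7) = 120; no chemists → C(7,7) = 1.
Add back selections omitting two groups (i.e. drawn from a single group): C(4,7) + C(3,7) + C(6,7) = 0.
By inclusion–exclusion: 1716 − 157 + 0 = 1559.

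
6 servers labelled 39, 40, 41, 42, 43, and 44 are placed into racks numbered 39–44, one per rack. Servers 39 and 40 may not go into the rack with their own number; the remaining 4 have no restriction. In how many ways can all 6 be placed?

Let Aᵢ (for i ∈ {39, 40}) be the placements that put server i in its forbidden rack. Any j of these fix j positions, leaving (6−j)! ways to fill the rest, and there are C(2,j) ways to pick which j.
By inclusion–exclusion, the number of valid placements is Σ_{j=0}^{2} (−1)^j C(2,j)·(6−j)!.
Computing: 720 − 240 + 24 = 504.

504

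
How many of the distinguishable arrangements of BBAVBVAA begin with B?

Fix B in the first position and arrange the remaining 7 letters.
Those 7 letters have A appearing 3 times, B appearing twice, and V appearing twice, giving (7)!/(3!·2!·2!) = 210.

210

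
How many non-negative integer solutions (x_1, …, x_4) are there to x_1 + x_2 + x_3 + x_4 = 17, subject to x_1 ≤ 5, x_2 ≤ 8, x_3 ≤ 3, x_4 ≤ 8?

Without the upper bounds there are C(20,3) = 1140 ways to split 17 among 4 variables.
Subtract solutions that violate a single cap (substitute x_i' = x_i − (cap_i+1)): x_1 ≥ 6 gives C(14,3) = 364; x_2 ≥ 9 gives C(11,3) = 165; x_3 ≥ 4 gives C(16,3) = 560; x_4 ≥ 9 gives C(11,3) = 165. Together 1254.
Add back pairs where two caps are both exceeded: 10 + 120 + 10 + 35 + 0 + 35 = 210.
By inclusion–exclusion the count is 1140 − 1254 + 210 = 96.

96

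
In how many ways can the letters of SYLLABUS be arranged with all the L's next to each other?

2520

Treat the 2 copies of L as a single block. The multiset to arrange is then {LL, A, B, S, S, U, Y}, 7 items in all.
That gives (7)!/(2!) = 2520 arrangements.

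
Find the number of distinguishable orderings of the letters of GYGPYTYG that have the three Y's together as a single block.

120

Treat the 3 copies of Y as a single block. The multiset to arrange is then {YYY, G, G, G, P, T}, 6 items in all.
That gives (6)!/(3!) = 120 arrangements.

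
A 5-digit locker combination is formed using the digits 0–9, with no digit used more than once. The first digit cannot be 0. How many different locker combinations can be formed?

27216

The first digit has 10−1 = 9 choices (anything except 0).
The remaining 4 digits are filled from the other 9 symbols without repetition: 9 × 8 × 7 × 6 = 3024.
Total: 9 × 3024 = 27216.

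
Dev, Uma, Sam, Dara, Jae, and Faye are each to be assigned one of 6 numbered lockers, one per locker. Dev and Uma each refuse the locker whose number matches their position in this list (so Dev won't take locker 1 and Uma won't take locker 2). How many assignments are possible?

Let Aᵢ (for i ∈ {1, 2}) be the placements that put person i in their forbidden locker. Any j of these fix j positions, leaving (6−j)! ways to fill the rest, and there are C(2,j) ways to pick which j.
By inclusion–exclusion, the number of valid placements is Σ_{j=0}^{2} (−1)^j C(2,j)·(6−j)!.
Computing: 720 − 240 + 24 = 504.

504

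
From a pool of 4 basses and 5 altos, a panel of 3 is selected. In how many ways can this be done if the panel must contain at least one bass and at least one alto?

70

Unrestricted: C(9,3) = 84 ways to pick any 3 of the 9.
Subtract selections that omit an entire group: no basses → C(5,3) = 10; no altos → C(4,3) = 4.
Both groups omitted at once is impossible, so 84 − 14 = 70.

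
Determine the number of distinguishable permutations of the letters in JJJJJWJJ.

Letter multiplicities in JJJJJWJJ: J×7, W×1.
The number of distinct arrangements is 8!/(7!) = 40320/5040 = 8.

8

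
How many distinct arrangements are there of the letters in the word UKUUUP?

The 6 letters of UKUUUP have repeats: U appearing 4 times.
Dividing 6! = 720 by 4! = 24 for the repeated letters gives 30.

30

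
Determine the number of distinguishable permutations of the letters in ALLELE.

The 6 letters of ALLELE have repeats: E appearing twice and L appearing 3 times.
The number of distinct arrangements is 6!/(3!·2!) = 720/12 = 60.

60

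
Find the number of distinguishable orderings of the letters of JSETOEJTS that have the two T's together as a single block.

Treat the 2 copies of T as a single block. The multiset to arrange is then {TT, E, E, J, J, O, S, S}, 8 items in all.
That gives (8)!/(2!·2!·2!) = 5040 arrangements.

5040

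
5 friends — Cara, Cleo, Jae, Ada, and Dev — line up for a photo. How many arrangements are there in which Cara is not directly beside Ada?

72

Of the 5! = 120 arrangements, those with Cara and Ada adjacent number 2 × 4! = 48 (treat the pair as a block with 2 internal orders).
Complementary counting: 120 − 48 = 72.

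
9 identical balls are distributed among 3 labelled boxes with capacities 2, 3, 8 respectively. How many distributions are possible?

By stars and bars, unrestricted non-negative solutions to x_1+…+x_3 = 9 number C(9+2,2) = 55.
Subtract solutions that violate a single cap (substitute x_i' = x_i − (cap_i+1)): x_1 ≥ 3 gives C(8,2) = 28; x_2 ≥ 4 gives C(7,2) = 21; x_3 ≥ 9 gives C(2,2) = 1. Together 50.
Add back pairs where two caps are both exceeded: 6 + 0 + 0 = 6.
By inclusion–exclusion the count is 55 − 50 + 6 = 11.

11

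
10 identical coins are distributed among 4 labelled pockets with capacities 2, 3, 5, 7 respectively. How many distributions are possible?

Without the upper bounds there are C(13,3) = 286 ways to split 10 among 4 pockets.
Subtract solutions that violate a single cap (substitute x_i' = x_i − (cap_i+1)): x_1 ≥ 3 gives C(10,3) = 120; x_2 ≥ 4 gives C(9,3) = 84; x_3 ≥ 6 gives C(7,3) = 35; x_4 ≥ 8 gives C(5,3) = 10. Together 249.
Add back pairs where two caps are both exceeded: 20 + 4 + 0 + 1 + 0 + 0 = 25.
By inclusion–exclusion the count is 286 − 249 + 25 = 62.

62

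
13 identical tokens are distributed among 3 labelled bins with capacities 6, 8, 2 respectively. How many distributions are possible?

Without the upper bounds there are C(15,2) = 105 ways to split 13 among 3 bins.
Subtract solutions that violate a single cap (substitute x_i' = x_i − (cap_i+1)): x_1 ≥ 7 gives C(8,2) = 28; x_2 ≥ 9 gives C(6,2) = 15; x_3 ≥ 3 gives C(12,2) = 66. Together 109.
Add back pairs where two caps are both exceeded: 0 + 10 + 3 = 13.
By inclusion–exclusion the count is 105 − 109 + 13 = 9.

9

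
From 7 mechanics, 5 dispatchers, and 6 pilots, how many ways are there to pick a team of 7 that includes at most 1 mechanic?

Split by how many mechanics are chosen (0 through 1).
Sum: C(7,0)·C(11,7) + C(7,1)·C(11,6) = 330 + 3234 = 3564.

3564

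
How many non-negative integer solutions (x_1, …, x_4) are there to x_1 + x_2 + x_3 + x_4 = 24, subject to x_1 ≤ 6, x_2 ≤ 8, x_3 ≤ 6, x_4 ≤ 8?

35

By stars and bars, unrestricted non-negative solutions to x_1+…+x_4 = 24 number C(24+3,3) = 2925.
Subtract solutions that violate a single cap (substitute x_i' = x_i − (cap_i+1)): x_1 ≥ 7 gives C(20,3) = 1140; x_2 ≥ 9 gives C(18,3) = 816; x_3 ≥ 7 gives C(20,3) = 1140; x_4 ≥ 9 gives C(18,3) = 816. Together 3912.
Add back pairs where two caps are both exceeded: 165 + 286 + 165 + 165 + 84 + 165 = 1030.
Subtract triples: 4 + 0 + 4 + 0 = 8.
By inclusion–exclusion the count is 2925 − 3912 + 1030 − 8 = 35.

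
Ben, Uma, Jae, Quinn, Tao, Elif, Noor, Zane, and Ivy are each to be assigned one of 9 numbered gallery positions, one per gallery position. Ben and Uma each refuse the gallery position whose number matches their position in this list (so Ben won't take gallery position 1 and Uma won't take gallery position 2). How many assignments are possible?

Let Aᵢ (for i ∈ {1, 2}) be the placements that put person i in their forbidden gallery position. Any j of these fix j positions, leaving (9−j)! ways to fill the rest, and there are C(2,j) ways to pick which j.
By inclusion–exclusion, the number of valid placements is Σ_{j=0}^{2} (−1)^j C(2,j)·(9−j)!.
Computing: 362880 − 80640 + 5040 = 287280.

287280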